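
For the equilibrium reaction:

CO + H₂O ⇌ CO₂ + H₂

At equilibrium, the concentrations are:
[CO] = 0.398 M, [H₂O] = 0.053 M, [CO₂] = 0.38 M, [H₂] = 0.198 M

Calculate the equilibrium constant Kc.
K_c = 3.5669

Kc = ([CO₂] × [H₂]) / ([CO] × [H₂O])
   = ((0.38)·(0.198)) / ((0.398)·(0.053))
   = 0.07524 / 0.021094 = 3.5669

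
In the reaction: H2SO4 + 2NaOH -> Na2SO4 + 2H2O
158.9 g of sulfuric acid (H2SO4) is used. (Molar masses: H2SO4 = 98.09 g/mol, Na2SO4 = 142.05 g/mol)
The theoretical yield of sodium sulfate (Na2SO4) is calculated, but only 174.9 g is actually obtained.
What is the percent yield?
Moles of H2SO4 = 158.9 g ÷ 98.09 g/mol = 1.61994 mol
Mole ratio: 1 mol Na2SO4 / 1 mol H2SO4
Moles of Na2SO4 = 1.61994 × (1/1) = 1.61994 mol
Theoretical yield = 1.61994 mol × 142.05 g/mol = 230.11 g
Actual yield = 174.9 g
Percent yield = (174.9 / 230.11) × 100% = 76.0%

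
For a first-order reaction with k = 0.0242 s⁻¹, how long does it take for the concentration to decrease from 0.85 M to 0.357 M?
35.85 s

From ln[A] = ln[A]₀ - k·t: t = ln([A]₀/[A])/k = ln(0.85/0.357)/0.0242 = ln(2.3810)/0.0242 = 0.8675/0.0242 = 35.85 s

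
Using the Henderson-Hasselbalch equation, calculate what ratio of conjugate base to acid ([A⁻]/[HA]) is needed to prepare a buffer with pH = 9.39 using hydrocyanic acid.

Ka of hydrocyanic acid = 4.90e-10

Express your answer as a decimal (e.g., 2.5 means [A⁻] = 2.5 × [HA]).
[A⁻]/[HA] = 1.203

pKa = −log(4.90e-10) = 9.3098. pH = pKa + log([A⁻]/[HA]). 9.39 = 9.3098 + log(ratio). log(ratio) = 9.39 − 9.3098 = 0.0802. ratio = 10^(0.0802) = 1.203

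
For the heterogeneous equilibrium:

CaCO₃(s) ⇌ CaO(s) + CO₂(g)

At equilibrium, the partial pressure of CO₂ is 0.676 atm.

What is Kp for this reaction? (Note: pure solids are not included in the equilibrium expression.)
K_p = 0.676

Solids (CaCO₃, CaO) have activity 1 and are excluded.
Kp = P(CO₂) = 0.676.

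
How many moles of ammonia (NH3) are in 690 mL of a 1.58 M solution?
Moles = Molarity × Volume (L)
Moles = 1.58 M × 0.69 L = 1.09 mol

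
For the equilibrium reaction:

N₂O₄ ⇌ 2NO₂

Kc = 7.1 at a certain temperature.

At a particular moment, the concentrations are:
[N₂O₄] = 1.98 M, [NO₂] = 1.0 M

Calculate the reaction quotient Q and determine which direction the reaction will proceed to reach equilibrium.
Q = 0.505, Q < K, reaction proceeds forward (toward products)

Q = ([NO₂]^2) / ([N₂O₄])
  = ((1.0)^2) / ((1.98)) = 1/1.98 = 0.5051
Since Q = 0.5051 < Kc = 7.1, the reaction proceeds forward (toward products) to reach equilibrium.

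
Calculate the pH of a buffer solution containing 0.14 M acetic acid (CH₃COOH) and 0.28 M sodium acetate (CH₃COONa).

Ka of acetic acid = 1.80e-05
pH = 5.05

pKa = -log(1.80e-05) = 4.74. pH = pKa + log([A⁻]/[HA]) = 4.74 + log(0.28/0.14)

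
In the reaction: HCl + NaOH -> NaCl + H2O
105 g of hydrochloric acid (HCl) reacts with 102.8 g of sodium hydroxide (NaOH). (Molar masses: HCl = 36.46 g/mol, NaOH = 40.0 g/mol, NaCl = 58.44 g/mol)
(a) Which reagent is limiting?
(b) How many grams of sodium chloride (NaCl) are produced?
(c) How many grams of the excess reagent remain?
(a) NaOH, (b) 150.2 g, (c) 11.3 g

Moles of HCl = 105 g ÷ 36.46 g/mol = 2.87987 mol
Moles of NaOH = 102.8 g ÷ 40.0 g/mol = 2.57 mol
Moles ÷ coefficient: HCl: 2.87987/1 = 2.88, NaOH: 2.57/1 = 2.57
(a) NaOH has the smaller value, so NaOH is the limiting reagent.
(b) Moles of NaCl = 2.57 mol NaOH × (1/1) = 2.57 mol; mass = 2.57 mol × 58.44 g/mol = 150.2 g
(c) HCl consumed = 2.57 × (1/1) = 2.57 mol; remaining = 2.87987 − 2.57 = 0.309868 mol; mass = 0.309868 mol × 36.46 g/mol = 11.3 g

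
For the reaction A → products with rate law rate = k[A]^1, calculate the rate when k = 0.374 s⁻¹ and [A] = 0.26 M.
0.09724 M/s

rate = k·[A]^1 = 0.374·(0.26)^1 = 0.374·0.26 = 0.09724 M/s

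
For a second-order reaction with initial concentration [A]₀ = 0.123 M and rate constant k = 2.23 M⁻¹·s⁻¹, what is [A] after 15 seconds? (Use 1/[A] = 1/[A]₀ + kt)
0.0240 M

1/[A] = 1/[A]₀ + k·t = 1/0.123 + (2.23)·(15) = 8.1301 + 33.4500 = 41.5801
[A] = 1/41.5801 = 0.0240 M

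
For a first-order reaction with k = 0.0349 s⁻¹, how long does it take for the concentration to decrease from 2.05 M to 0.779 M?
27.72 s

From ln[A] = ln[A]₀ - k·t: t = ln([A]₀/[A])/k = ln(2.05/0.779)/0.0349 = ln(2.6316)/0.0349 = 0.9676/0.0349 = 27.72 s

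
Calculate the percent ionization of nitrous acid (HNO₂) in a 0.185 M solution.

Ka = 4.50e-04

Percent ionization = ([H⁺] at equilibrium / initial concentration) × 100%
Percent ionization = 4.81%

Let x = [H⁺]. Ka = x²/(C - x) ⇒ x² + (4.50e-04)x - (4.50e-04)(0.185) = 0. x = 8.9019e-03. Percent = (8.9019e-03/0.185) × 100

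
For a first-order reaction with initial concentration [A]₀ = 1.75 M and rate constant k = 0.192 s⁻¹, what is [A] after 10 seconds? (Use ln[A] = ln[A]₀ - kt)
0.2566 M

ln[A] = ln[A]₀ - k·t = ln(1.75) - (0.192)·(10) = 0.5596 - 1.9200 = -1.3604
[A] = e^(-1.3604) = 0.2566 M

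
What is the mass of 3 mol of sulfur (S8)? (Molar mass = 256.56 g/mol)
Mass = 3 mol × 256.56 g/mol = 769.7 g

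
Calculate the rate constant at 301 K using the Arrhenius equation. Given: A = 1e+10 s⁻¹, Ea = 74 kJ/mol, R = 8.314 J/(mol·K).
1.44e-03 s⁻¹

k = A·exp(-Ea/(R·T)) = 1e+10·exp(-74000/(8.314·301)) = 1e+10·exp(-29.5703) = 1e+10·1.4381e-13 = 1.44e-03 s⁻¹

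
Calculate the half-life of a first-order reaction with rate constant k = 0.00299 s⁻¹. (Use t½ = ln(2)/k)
231.82 s

t½ = ln(2)/k = 0.6931/0.00299 = 231.82 s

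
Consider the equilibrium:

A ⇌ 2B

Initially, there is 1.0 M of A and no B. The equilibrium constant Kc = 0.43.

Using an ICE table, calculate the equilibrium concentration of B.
[B] = 0.557 M

ICE: [A] = 1.0 − x, [B] = 2x.
Kc = (2x)²/(1.0 − x) = 0.43 ⇒ 4x² + 0.43x − 0.43 = 0.
x = (−0.43 + √(0.43² + 4·4·0.43))/(2·4) = (−0.43 + √7.0649)/8 = 0.2785.
[B] = 2x = 0.557 M.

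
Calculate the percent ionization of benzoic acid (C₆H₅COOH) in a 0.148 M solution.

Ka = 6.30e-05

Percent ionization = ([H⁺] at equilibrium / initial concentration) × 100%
Percent ionization = 2.04%

Let x = [H⁺]. Ka = x²/(C - x) ⇒ x² + (6.30e-05)x - (6.30e-05)(0.148) = 0. x = 3.0222e-03. Percent = (3.0222e-03/0.148) × 100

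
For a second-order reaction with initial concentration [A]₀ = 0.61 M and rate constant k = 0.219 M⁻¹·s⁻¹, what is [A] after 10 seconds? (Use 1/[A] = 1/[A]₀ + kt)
0.2611 M

1/[A] = 1/[A]₀ + k·t = 1/0.61 + (0.219)·(10) = 1.6393 + 2.1900 = 3.8293
[A] = 1/3.8293 = 0.2611 M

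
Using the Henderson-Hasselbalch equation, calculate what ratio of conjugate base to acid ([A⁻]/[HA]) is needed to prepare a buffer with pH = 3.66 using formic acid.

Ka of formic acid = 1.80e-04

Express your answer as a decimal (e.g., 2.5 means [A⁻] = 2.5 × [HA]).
[A⁻]/[HA] = 0.823

pKa = −log(1.80e-04) = 3.7447. pH = pKa + log([A⁻]/[HA]). 3.66 = 3.7447 + log(ratio). log(ratio) = 3.66 − 3.7447 = -0.0847. ratio = 10^(-0.0847) = 0.823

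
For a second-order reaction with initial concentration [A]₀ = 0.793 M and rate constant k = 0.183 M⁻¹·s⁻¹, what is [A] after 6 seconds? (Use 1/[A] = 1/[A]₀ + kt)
0.4239 M

1/[A] = 1/[A]₀ + k·t = 1/0.793 + (0.183)·(6) = 1.2610 + 1.0980 = 2.3590
[A] = 1/2.3590 = 0.4239 M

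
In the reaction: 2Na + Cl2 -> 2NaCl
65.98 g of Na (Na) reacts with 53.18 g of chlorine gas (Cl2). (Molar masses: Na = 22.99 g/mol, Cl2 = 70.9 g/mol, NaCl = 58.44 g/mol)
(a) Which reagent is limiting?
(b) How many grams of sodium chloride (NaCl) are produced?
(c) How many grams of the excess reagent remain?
(a) Cl2, (b) 87.67 g, (c) 31.49 g

Moles of Na = 65.98 g ÷ 22.99 g/mol = 2.86994 mol
Moles of Cl2 = 53.18 g ÷ 70.9 g/mol = 0.750071 mol
Moles ÷ coefficient: Na: 2.86994/2 = 1.435, Cl2: 0.750071/1 = 0.7501
(a) Cl2 has the smaller value, so Cl2 is the limiting reagent.
(b) Moles of NaCl = 0.750071 mol Cl2 × (2/1) = 1.50014 mol; mass = 1.50014 mol × 58.44 g/mol = 87.67 g
(c) Na consumed = 0.750071 × (2/1) = 1.50014 mol; remaining = 2.86994 − 1.50014 = 1.3698 mol; mass = 1.3698 mol × 22.99 g/mol = 31.49 g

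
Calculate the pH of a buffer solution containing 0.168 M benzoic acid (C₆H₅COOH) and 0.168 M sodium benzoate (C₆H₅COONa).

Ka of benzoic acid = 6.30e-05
pH = 4.20

pKa = -log(6.30e-05) = 4.20. pH = pKa + log([A⁻]/[HA]) = 4.20 + log(0.168/0.168)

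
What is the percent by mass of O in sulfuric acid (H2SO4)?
Mass of O in formula = 16.0 × 4 = 64 g/mol
Molar mass = 98.09 g/mol
% O = (64/98.09) × 100% = 65.25%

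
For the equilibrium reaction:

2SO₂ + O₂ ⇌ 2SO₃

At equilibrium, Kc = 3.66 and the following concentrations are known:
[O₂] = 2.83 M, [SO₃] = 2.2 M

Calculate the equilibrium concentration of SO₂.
[SO₂] = 0.6836 M

Kc = ([SO₃]^2) / ([SO₂]^2 × [O₂]) = 3.66
[SO₂]^2 = (product terms)/(Kc · other reactant terms) = 4.84 / (3.66 · 2.83) = 0.46728
[SO₂] = (0.46728)^(1/2) = 0.6836 M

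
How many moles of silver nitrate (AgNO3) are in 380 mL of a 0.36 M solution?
Moles = Molarity × Volume (L)
Moles = 0.36 M × 0.38 L = 0.1368 mol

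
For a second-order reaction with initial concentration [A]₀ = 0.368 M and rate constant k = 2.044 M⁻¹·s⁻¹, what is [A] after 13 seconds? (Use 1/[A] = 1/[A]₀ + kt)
0.0341 M

1/[A] = 1/[A]₀ + k·t = 1/0.368 + (2.044)·(13) = 2.7174 + 26.5720 = 29.2894
[A] = 1/29.2894 = 0.0341 M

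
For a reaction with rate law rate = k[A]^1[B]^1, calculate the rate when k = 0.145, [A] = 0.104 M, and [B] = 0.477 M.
0.007193 M/s

rate = k·[A]^1·[B]^1 = 0.145·(0.104)^1·(0.477)^1 = 0.145·0.104·0.477 = 0.007193 M/s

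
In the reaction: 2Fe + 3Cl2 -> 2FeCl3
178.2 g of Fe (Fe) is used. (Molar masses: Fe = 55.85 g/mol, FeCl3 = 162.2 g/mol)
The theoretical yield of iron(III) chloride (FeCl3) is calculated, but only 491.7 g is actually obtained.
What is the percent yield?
Moles of Fe = 178.2 g ÷ 55.85 g/mol = 3.19069 mol
Mole ratio: 2 mol FeCl3 / 2 mol Fe
Moles of FeCl3 = 3.19069 × (2/2) = 3.19069 mol
Theoretical yield = 3.19069 mol × 162.2 g/mol = 517.53 g
Actual yield = 491.7 g
Percent yield = (491.7 / 517.53) × 100% = 95.0%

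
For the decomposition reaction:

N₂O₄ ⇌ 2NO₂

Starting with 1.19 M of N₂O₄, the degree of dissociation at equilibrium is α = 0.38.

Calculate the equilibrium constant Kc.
K_c = 1.1086

x = α·[A]₀ = 0.38 × 1.19 = 0.4522 M dissociated.
At eq: [N₂O₄] = 1.19 − 0.4522 = 0.7378 M; [NO₂] = 2x = 0.9044 M.
Kc = [NO₂]²/[N₂O₄] = (0.9044)²/0.7378 = 1.109.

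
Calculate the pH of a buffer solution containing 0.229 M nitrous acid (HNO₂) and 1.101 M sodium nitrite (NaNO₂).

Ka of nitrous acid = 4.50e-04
pH = 4.03

pKa = -log(4.50e-04) = 3.35. pH = pKa + log([A⁻]/[HA]) = 3.35 + log(1.101/0.229)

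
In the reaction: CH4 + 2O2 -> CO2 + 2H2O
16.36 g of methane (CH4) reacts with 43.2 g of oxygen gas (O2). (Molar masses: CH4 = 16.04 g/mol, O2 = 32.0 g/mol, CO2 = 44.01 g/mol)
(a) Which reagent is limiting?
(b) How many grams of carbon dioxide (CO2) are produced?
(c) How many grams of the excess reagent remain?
(a) O2, (b) 29.71 g, (c) 5.533 g

Moles of CH4 = 16.36 g ÷ 16.04 g/mol = 1.01995 mol
Moles of O2 = 43.2 g ÷ 32.0 g/mol = 1.35 mol
Moles ÷ coefficient: CH4: 1.01995/1 = 1.02, O2: 1.35/2 = 0.675
(a) O2 has the smaller value, so O2 is the limiting reagent.
(b) Moles of CO2 = 1.35 mol O2 × (1/2) = 0.675 mol; mass = 0.675 mol × 44.01 g/mol = 29.71 g
(c) CH4 consumed = 1.35 × (1/2) = 0.675 mol; remaining = 1.01995 − 0.675 = 0.34495 mol; mass = 0.34495 mol × 16.04 g/mol = 5.533 g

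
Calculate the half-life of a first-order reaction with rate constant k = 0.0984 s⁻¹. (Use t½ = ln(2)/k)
7.04 s

t½ = ln(2)/k = 0.6931/0.0984 = 7.04 s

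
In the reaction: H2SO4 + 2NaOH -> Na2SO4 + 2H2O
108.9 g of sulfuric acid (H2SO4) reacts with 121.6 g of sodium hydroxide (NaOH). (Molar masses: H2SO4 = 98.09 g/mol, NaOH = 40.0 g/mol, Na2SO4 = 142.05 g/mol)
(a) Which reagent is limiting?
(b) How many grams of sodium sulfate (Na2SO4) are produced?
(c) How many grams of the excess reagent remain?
(a) H2SO4, (b) 157.7 g, (c) 32.78 g

Moles of H2SO4 = 108.9 g ÷ 98.09 g/mol = 1.1102 mol
Moles of NaOH = 121.6 g ÷ 40.0 g/mol = 3.04 mol
Moles ÷ coefficient: H2SO4: 1.1102/1 = 1.11, NaOH: 3.04/2 = 1.52
(a) H2SO4 has the smaller value, so H2SO4 is the limiting reagent.
(b) Moles of Na2SO4 = 1.1102 mol H2SO4 × (1/1) = 1.1102 mol; mass = 1.1102 mol × 142.05 g/mol = 157.7 g
(c) NaOH consumed = 1.1102 × (2/1) = 2.22041 mol; remaining = 3.04 − 2.22041 = 0.81959 mol; mass = 0.81959 mol × 40.0 g/mol = 32.78 g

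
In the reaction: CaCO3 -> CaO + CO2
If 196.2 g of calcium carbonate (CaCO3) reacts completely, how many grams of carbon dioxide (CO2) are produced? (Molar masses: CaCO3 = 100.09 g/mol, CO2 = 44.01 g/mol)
Moles of CaCO3 = 196.2 g ÷ 100.09 g/mol = 1.96024 mol
Mole ratio: 1 mol CO2 / 1 mol CaCO3
Moles of CO2 = 1.96024 × (1/1) = 1.96024 mol
Mass of CO2 = 1.96024 mol × 44.01 g/mol = 86.27 g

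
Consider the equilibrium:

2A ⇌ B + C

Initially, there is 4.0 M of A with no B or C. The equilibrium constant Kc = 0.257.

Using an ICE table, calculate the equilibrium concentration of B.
[B] = 1.007 M

ICE: [A] = 4.0 − 2x, [B] = [C] = x.
Kc = x²/(4.0 − 2x)² = 0.257 ⇒ √Kc = x/(4.0 − 2x).
x = √0.257·4.0/(1 + 2√0.257) = 0.50695·4.0/2.0139 = 1.0069.
[B] = x = 1.007 M.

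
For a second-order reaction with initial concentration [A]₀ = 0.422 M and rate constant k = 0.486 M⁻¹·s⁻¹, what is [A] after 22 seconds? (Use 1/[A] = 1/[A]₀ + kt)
0.0766 M

1/[A] = 1/[A]₀ + k·t = 1/0.422 + (0.486)·(22) = 2.3697 + 10.6920 = 13.0617
[A] = 1/13.0617 = 0.0766 M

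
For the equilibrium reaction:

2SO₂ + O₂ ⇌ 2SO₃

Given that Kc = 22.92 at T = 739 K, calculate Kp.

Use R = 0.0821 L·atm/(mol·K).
K_p = 0.3778

Δn = (moles gaseous products) − (moles gaseous reactants) = -1
T = 739 K; RT = 0.0821 × 739 = 60.6719
Kp = Kc·(RT)^Δn = 22.92 × (60.6719)^-1 = 22.92 × 0.0164821 = 0.3778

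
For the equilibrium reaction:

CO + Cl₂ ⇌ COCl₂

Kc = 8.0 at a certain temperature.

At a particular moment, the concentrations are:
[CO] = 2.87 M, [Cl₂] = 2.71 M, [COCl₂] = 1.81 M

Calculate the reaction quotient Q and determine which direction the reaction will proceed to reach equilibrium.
Q = 0.233, Q < K, reaction proceeds forward (toward products)

Q = ([COCl₂]) / ([CO] × [Cl₂])
  = ((1.81)) / ((2.87)·(2.71)) = 1.81/7.7777 = 0.2327
Since Q = 0.2327 < Kc = 8.0, the reaction proceeds forward (toward products) to reach equilibrium.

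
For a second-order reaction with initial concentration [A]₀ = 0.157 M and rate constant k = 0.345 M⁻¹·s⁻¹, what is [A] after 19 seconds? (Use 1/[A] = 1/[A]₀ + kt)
0.0774 M

1/[A] = 1/[A]₀ + k·t = 1/0.157 + (0.345)·(19) = 6.3694 + 6.5550 = 12.9244
[A] = 1/12.9244 = 0.0774 M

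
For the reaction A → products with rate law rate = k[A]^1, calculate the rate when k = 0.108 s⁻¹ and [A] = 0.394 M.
0.04255 M/s

rate = k·[A]^1 = 0.108·(0.394)^1 = 0.108·0.394 = 0.04255 M/s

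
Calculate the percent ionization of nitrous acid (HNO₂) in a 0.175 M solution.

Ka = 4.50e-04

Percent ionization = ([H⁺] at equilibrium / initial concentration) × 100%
Percent ionization = 4.94%

Let x = [H⁺]. Ka = x²/(C - x) ⇒ x² + (4.50e-04)x - (4.50e-04)(0.175) = 0. x = 8.6520e-03. Percent = (8.6520e-03/0.175) × 100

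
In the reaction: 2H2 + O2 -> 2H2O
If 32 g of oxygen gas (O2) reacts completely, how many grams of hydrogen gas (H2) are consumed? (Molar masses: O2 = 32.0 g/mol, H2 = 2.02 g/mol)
Moles of O2 = 32 g ÷ 32.0 g/mol = 1 mol
Mole ratio: 2 mol H2 / 1 mol O2
Moles of H2 = 1 × (2/1) = 2 mol
Mass of H2 = 2 mol × 2.02 g/mol = 4.04 g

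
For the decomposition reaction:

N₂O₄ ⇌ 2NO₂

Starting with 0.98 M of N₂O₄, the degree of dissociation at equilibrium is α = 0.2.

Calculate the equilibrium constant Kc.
K_c = 0.1960

x = α·[A]₀ = 0.2 × 0.98 = 0.196 M dissociated.
At eq: [N₂O₄] = 0.98 − 0.196 = 0.784 M; [NO₂] = 2x = 0.392 M.
Kc = [NO₂]²/[N₂O₄] = (0.392)²/0.784 = 0.196.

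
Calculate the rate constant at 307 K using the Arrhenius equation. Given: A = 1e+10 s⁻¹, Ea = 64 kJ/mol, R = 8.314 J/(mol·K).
1.29e-01 s⁻¹

k = A·exp(-Ea/(R·T)) = 1e+10·exp(-64000/(8.314·307)) = 1e+10·exp(-25.0745) = 1e+10·1.2891e-11 = 1.29e-01 s⁻¹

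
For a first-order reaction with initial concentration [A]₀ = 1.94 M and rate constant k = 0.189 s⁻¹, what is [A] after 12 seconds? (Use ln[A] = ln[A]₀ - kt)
0.2008 M

ln[A] = ln[A]₀ - k·t = ln(1.94) - (0.189)·(12) = 0.6627 - 2.2680 = -1.6053
[A] = e^(-1.6053) = 0.2008 M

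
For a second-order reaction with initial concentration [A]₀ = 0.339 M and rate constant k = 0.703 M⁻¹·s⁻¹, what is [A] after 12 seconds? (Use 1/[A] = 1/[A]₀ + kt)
0.0878 M

1/[A] = 1/[A]₀ + k·t = 1/0.339 + (0.703)·(12) = 2.9499 + 8.4360 = 11.3859
[A] = 1/11.3859 = 0.0878 M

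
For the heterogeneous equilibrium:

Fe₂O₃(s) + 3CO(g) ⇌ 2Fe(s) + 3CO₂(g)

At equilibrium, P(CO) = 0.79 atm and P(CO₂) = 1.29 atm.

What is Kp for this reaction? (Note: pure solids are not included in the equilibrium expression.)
K_p = 4.354

Solids (Fe₂O₃, Fe) are excluded.
Kp = P(CO₂)³/P(CO)³ = (1.29)³/(0.79)³ = 2.147/0.493 = 4.354.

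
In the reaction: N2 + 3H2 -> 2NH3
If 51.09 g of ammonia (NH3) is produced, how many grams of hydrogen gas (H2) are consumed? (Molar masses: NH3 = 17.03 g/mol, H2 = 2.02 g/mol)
Moles of NH3 = 51.09 g ÷ 17.03 g/mol = 3 mol
Mole ratio: 3 mol H2 / 2 mol NH3
Moles of H2 = 3 × (3/2) = 4.5 mol
Mass of H2 = 4.5 mol × 2.02 g/mol = 9.09 g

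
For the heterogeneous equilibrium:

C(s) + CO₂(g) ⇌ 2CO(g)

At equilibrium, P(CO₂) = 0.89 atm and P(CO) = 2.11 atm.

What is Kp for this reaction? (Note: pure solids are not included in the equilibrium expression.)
K_p = 5.002

Solid C is excluded.
Kp = P(CO)²/P(CO₂) = (2.11)²/0.89 = 4.452/0.89 = 5.002.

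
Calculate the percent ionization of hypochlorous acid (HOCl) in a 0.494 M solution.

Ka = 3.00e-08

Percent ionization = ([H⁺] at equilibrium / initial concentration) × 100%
Percent ionization = 0.0246%

Let x = [H⁺]. Ka = x²/(C - x) ⇒ x² + (3.00e-08)x - (3.00e-08)(0.494) = 0. x = 1.2172e-04. Percent = (1.2172e-04/0.494) × 100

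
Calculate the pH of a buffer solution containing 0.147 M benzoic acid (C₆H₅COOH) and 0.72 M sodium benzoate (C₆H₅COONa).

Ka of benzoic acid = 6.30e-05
pH = 4.89

pKa = -log(6.30e-05) = 4.20. pH = pKa + log([A⁻]/[HA]) = 4.20 + log(0.72/0.147)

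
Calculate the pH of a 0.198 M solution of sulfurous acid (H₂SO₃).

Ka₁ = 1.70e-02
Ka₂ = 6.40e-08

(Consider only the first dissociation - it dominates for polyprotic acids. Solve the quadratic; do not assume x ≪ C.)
pH = 1.30

x² + Ka₁·x − Ka₁·C = 0 with Ka₁ = 1.70e-02, C = 0.198.
x = (−Ka₁ + √(Ka₁² + 4·Ka₁·C))/2 = 5.0137e-02 M, so pH = 1.30.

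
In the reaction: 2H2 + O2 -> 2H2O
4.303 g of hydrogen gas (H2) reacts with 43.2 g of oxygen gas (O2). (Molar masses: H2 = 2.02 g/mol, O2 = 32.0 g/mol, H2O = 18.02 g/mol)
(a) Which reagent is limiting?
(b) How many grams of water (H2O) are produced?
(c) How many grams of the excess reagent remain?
(a) H2, (b) 38.39 g, (c) 9.117 g

Moles of H2 = 4.303 g ÷ 2.02 g/mol = 2.1302 mol
Moles of O2 = 43.2 g ÷ 32.0 g/mol = 1.35 mol
Moles ÷ coefficient: H2: 2.1302/2 = 1.065, O2: 1.35/1 = 1.35
(a) H2 has the smaller value, so H2 is the limiting reagent.
(b) Moles of H2O = 2.1302 mol H2 × (2/2) = 2.1302 mol; mass = 2.1302 mol × 18.02 g/mol = 38.39 g
(c) O2 consumed = 2.1302 × (1/2) = 1.0651 mol; remaining = 1.35 − 1.0651 = 0.284901 mol; mass = 0.284901 mol × 32.0 g/mol = 9.117 g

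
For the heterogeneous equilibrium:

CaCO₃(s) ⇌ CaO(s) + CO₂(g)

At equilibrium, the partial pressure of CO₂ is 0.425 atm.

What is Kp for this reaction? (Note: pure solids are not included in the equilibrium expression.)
K_p = 0.425

Solids (CaCO₃, CaO) have activity 1 and are excluded.
Kp = P(CO₂) = 0.425.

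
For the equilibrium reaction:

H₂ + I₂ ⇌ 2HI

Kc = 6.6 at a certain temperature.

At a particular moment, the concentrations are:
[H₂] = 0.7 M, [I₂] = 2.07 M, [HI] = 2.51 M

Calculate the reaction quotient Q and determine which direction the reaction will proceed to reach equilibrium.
Q = 4.348, Q < K, reaction proceeds forward (toward products)

Q = ([HI]^2) / ([H₂] × [I₂])
  = ((2.51)^2) / ((0.7)·(2.07)) = 6.3001/1.449 = 4.348
Since Q = 4.348 < Kc = 6.6, the reaction proceeds forward (toward products) to reach equilibrium.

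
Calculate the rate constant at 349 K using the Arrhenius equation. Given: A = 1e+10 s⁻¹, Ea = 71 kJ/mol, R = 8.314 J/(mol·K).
2.36e-01 s⁻¹

k = A·exp(-Ea/(R·T)) = 1e+10·exp(-71000/(8.314·349)) = 1e+10·exp(-24.4694) = 1e+10·2.3609e-11 = 2.36e-01 s⁻¹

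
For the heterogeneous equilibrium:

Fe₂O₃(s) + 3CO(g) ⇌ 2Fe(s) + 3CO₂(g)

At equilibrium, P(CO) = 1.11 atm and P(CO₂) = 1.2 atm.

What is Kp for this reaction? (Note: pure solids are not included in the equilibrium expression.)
K_p = 1.263

Solids (Fe₂O₃, Fe) are excluded.
Kp = P(CO₂)³/P(CO)³ = (1.2)³/(1.11)³ = 1.728/1.368 = 1.263.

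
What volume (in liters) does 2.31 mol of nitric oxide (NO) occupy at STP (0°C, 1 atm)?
At STP, 1 mol of gas occupies 22.4 L
Volume = 2.31 mol × 22.4 L/mol = 51.74 L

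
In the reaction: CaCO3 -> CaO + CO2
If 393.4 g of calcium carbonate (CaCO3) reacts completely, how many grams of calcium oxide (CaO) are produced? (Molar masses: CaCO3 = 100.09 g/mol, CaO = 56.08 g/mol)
Moles of CaCO3 = 393.4 g ÷ 100.09 g/mol = 3.93046 mol
Mole ratio: 1 mol CaO / 1 mol CaCO3
Moles of CaO = 3.93046 × (1/1) = 3.93046 mol
Mass of CaO = 3.93046 mol × 56.08 g/mol = 220.4 g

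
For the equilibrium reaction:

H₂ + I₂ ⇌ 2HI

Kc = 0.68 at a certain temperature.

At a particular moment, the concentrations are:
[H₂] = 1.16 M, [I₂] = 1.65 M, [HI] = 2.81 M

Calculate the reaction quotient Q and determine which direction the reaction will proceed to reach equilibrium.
Q = 4.125, Q > K, reaction proceeds reverse (toward reactants)

Q = ([HI]^2) / ([H₂] × [I₂])
  = ((2.81)^2) / ((1.16)·(1.65)) = 7.8961/1.914 = 4.125
Since Q = 4.125 > Kc = 0.68, the reaction proceeds reverse (toward reactants) to reach equilibrium.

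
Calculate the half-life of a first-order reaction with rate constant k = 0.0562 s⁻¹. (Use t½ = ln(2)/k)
12.33 s

t½ = ln(2)/k = 0.6931/0.0562 = 12.33 s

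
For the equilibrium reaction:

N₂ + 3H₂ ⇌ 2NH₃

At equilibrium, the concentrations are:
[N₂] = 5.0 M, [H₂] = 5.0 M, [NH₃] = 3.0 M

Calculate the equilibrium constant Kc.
K_c = 0.0144

Kc = ([NH₃]^2) / ([N₂] × [H₂]^3)
   = ((3.0)^2) / ((5.0)·(5.0)^3)
   = 9 / 625 = 0.0144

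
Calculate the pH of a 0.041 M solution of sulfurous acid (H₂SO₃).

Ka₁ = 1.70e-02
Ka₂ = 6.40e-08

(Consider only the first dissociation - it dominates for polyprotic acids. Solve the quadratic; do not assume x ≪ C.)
pH = 1.72

x² + Ka₁·x − Ka₁·C = 0 with Ka₁ = 1.70e-02, C = 0.041.
x = (−Ka₁ + √(Ka₁² + 4·Ka₁·C))/2 = 1.9235e-02 M, so pH = 1.72.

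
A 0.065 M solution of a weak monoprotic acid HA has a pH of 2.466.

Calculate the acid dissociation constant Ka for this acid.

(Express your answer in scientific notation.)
K_a = 1.90e-04

[H⁺] = 10^(−pH) = 10^(−2.466) = 3.420e-03 M. For HA ⇌ H⁺ + A⁻, Ka = x²/(C − x) = (3.420e-03)²/(0.065 − 3.420e-03) = 1.90e-04.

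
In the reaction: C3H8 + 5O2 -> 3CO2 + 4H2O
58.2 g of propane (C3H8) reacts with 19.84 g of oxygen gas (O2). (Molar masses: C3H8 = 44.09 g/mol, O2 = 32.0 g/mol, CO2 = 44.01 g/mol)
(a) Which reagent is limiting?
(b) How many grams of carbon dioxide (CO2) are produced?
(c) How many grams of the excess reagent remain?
(a) O2, (b) 16.37 g, (c) 52.73 g

Moles of C3H8 = 58.2 g ÷ 44.09 g/mol = 1.32003 mol
Moles of O2 = 19.84 g ÷ 32.0 g/mol = 0.62 mol
Moles ÷ coefficient: C3H8: 1.32003/1 = 1.32, O2: 0.62/5 = 0.124
(a) O2 has the smaller value, so O2 is the limiting reagent.
(b) Moles of CO2 = 0.62 mol O2 × (3/5) = 0.372 mol; mass = 0.372 mol × 44.01 g/mol = 16.37 g
(c) C3H8 consumed = 0.62 × (1/5) = 0.124 mol; remaining = 1.32003 − 0.124 = 1.19603 mol; mass = 1.19603 mol × 44.09 g/mol = 52.73 g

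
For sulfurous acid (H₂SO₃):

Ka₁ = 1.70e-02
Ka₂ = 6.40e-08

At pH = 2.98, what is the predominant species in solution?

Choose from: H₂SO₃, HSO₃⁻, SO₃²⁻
HSO₃⁻

pKa1 = 1.77, pKa2 = 7.19. Each pKa is the crossover between adjacent species; pH = 2.98 lies in the region where HSO₃⁻ predominates.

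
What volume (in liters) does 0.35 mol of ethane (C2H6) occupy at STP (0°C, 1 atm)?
At STP, 1 mol of gas occupies 22.4 L
Volume = 0.35 mol × 22.4 L/mol = 7.84 L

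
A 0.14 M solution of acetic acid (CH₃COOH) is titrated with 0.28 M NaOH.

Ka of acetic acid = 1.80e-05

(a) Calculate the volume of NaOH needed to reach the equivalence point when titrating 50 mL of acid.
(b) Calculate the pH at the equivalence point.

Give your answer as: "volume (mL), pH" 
V = 25.0 mL, pH = 8.86

(a) At equivalence: moles acid = moles base.
moles acid = 0.14 × 0.05 = 0.007 mol; V_NaOH = 0.007/0.28 = 0.025 L = 25.0 mL.
(b) At equivalence, all acid → conjugate base A⁻ at [A⁻] = 0.007/0.075 = 0.09333 M.
Kb = Kw/Ka = 1.0e-14/1.80e-05 = 5.556e-10; [OH⁻] = √(Kb·[A⁻]) = 7.201e-06; pOH = 5.14; pH = 14 − pOH = 8.86.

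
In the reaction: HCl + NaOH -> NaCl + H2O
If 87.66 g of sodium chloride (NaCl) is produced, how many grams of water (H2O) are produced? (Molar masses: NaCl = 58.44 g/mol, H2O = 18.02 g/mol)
Moles of NaCl = 87.66 g ÷ 58.44 g/mol = 1.5 mol
Mole ratio: 1 mol H2O / 1 mol NaCl
Moles of H2O = 1.5 × (1/1) = 1.5 mol
Mass of H2O = 1.5 mol × 18.02 g/mol = 27.03 g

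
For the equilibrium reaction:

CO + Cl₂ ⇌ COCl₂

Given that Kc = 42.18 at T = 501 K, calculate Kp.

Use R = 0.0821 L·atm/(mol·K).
K_p = 1.0255

Δn = (moles gaseous products) − (moles gaseous reactants) = -1
T = 501 K; RT = 0.0821 × 501 = 41.1321
Kp = Kc·(RT)^Δn = 42.18 × (41.1321)^-1 = 42.18 × 0.0243119 = 1.0255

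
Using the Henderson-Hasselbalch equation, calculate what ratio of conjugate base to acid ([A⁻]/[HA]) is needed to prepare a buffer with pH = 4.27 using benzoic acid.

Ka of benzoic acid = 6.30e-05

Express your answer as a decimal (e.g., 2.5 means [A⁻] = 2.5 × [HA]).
[A⁻]/[HA] = 1.173

pKa = −log(6.30e-05) = 4.2007. pH = pKa + log([A⁻]/[HA]). 4.27 = 4.2007 + log(ratio). log(ratio) = 4.27 − 4.2007 = 0.0693. ratio = 10^(0.0693) = 1.173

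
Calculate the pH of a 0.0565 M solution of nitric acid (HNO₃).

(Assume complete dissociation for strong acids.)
pH = 1.25

[H⁺] = 0.0565 M for strong acid. pH = -log[H⁺] = -log(0.0565)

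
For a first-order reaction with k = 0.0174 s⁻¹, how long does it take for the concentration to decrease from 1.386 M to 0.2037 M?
110.20 s

From ln[A] = ln[A]₀ - k·t: t = ln([A]₀/[A])/k = ln(1.386/0.2037)/0.0174 = ln(6.8041)/0.0174 = 1.9175/0.0174 = 110.20 s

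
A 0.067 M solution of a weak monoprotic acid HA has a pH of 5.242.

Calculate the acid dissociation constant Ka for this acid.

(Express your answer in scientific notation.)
K_a = 4.90e-10

[H⁺] = 10^(−pH) = 10^(−5.242) = 5.728e-06 M. For HA ⇌ H⁺ + A⁻, Ka = x²/(C − x) = (5.728e-06)²/(0.067 − 5.728e-06) = 4.90e-10.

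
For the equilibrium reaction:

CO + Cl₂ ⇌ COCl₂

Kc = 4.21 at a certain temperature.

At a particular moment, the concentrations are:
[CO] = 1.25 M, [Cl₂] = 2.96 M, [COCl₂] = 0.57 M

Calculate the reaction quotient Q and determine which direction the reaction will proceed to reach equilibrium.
Q = 0.154, Q < K, reaction proceeds forward (toward products)

Q = ([COCl₂]) / ([CO] × [Cl₂])
  = ((0.57)) / ((1.25)·(2.96)) = 0.57/3.7 = 0.1541
Since Q = 0.1541 < Kc = 4.21, the reaction proceeds forward (toward products) to reach equilibrium.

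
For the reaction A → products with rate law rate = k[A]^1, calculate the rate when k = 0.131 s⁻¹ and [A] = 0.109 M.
0.01428 M/s

rate = k·[A]^1 = 0.131·(0.109)^1 = 0.131·0.109 = 0.01428 M/s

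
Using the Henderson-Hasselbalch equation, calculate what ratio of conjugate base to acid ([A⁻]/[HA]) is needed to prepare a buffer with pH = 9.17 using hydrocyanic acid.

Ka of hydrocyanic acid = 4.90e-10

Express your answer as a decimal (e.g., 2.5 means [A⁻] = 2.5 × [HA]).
[A⁻]/[HA] = 0.725

pKa = −log(4.90e-10) = 9.3098. pH = pKa + log([A⁻]/[HA]). 9.17 = 9.3098 + log(ratio). log(ratio) = 9.17 − 9.3098 = -0.1398. ratio = 10^(-0.1398) = 0.725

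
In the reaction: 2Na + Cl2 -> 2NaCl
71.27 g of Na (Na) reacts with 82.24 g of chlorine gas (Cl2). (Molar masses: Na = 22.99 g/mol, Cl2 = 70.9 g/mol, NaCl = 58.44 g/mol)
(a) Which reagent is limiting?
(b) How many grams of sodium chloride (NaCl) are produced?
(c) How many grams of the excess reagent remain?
(a) Cl2, (b) 135.6 g, (c) 17.94 g

Moles of Na = 71.27 g ÷ 22.99 g/mol = 3.10004 mol
Moles of Cl2 = 82.24 g ÷ 70.9 g/mol = 1.15994 mol
Moles ÷ coefficient: Na: 3.10004/2 = 1.55, Cl2: 1.15994/1 = 1.16
(a) Cl2 has the smaller value, so Cl2 is the limiting reagent.
(b) Moles of NaCl = 1.15994 mol Cl2 × (2/1) = 2.31989 mol; mass = 2.31989 mol × 58.44 g/mol = 135.6 g
(c) Na consumed = 1.15994 × (2/1) = 2.31989 mol; remaining = 3.10004 − 2.31989 = 0.780156 mol; mass = 0.780156 mol × 22.99 g/mol = 17.94 g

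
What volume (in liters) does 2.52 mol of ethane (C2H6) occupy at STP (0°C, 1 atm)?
At STP, 1 mol of gas occupies 22.4 L
Volume = 2.52 mol × 22.4 L/mol = 56.45 L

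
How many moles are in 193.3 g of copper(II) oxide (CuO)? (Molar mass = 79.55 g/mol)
Moles = 193.3 g ÷ 79.55 g/mol = 2.43 mol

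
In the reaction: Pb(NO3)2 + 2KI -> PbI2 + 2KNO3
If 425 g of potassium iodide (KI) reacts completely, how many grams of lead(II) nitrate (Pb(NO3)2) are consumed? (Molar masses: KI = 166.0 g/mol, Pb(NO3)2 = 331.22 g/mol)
Moles of KI = 425 g ÷ 166.0 g/mol = 2.56024 mol
Mole ratio: 1 mol Pb(NO3)2 / 2 mol KI
Moles of Pb(NO3)2 = 2.56024 × (1/2) = 1.28012 mol
Mass of Pb(NO3)2 = 1.28012 mol × 331.22 g/mol = 424 g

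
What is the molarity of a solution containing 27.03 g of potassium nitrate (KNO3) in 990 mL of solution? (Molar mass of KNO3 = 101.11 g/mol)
Moles of KNO3 = 27.03 g ÷ 101.11 g/mol = 0.267333 mol
Volume = 990 mL = 0.99 L
Molarity = 0.267333 mol ÷ 0.99 L = 0.27 M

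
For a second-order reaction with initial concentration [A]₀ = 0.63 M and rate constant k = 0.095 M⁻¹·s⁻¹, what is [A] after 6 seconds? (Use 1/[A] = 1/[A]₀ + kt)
0.4635 M

1/[A] = 1/[A]₀ + k·t = 1/0.63 + (0.095)·(6) = 1.5873 + 0.5700 = 2.1573
[A] = 1/2.1573 = 0.4635 M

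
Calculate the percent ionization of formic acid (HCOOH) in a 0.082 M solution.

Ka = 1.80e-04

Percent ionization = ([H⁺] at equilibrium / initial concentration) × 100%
Percent ionization = 4.58%

Let x = [H⁺]. Ka = x²/(C - x) ⇒ x² + (1.80e-04)x - (1.80e-04)(0.082) = 0. x = 3.7529e-03. Percent = (3.7529e-03/0.082) × 100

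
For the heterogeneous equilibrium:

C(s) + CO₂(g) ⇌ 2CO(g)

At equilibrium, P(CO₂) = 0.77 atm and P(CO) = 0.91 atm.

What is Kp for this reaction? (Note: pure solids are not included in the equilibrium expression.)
K_p = 1.075

Solid C is excluded.
Kp = P(CO)²/P(CO₂) = (0.91)²/0.77 = 0.8281/0.77 = 1.075.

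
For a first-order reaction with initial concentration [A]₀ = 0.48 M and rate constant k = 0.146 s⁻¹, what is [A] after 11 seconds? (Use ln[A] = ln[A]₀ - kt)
0.0963 M

ln[A] = ln[A]₀ - k·t = ln(0.48) - (0.146)·(11) = -0.7340 - 1.6060 = -2.3400
[A] = e^(-2.3400) = 0.0963 M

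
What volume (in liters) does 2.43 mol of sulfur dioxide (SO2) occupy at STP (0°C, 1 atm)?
At STP, 1 mol of gas occupies 22.4 L
Volume = 2.43 mol × 22.4 L/mol = 54.43 L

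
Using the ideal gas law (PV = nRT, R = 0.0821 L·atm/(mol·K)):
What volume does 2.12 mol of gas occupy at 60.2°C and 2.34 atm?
T = 60.2°C + 273.15 = 333.35 K
V = nRT/P = (2.12 × 0.0821 × 333.35) / 2.34
V = 24.79 L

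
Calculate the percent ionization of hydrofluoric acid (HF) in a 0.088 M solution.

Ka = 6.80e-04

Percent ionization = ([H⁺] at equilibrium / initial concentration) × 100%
Percent ionization = 8.41%

Let x = [H⁺]. Ka = x²/(C - x) ⇒ x² + (6.80e-04)x - (6.80e-04)(0.088) = 0. x = 7.4031e-03. Percent = (7.4031e-03/0.088) × 100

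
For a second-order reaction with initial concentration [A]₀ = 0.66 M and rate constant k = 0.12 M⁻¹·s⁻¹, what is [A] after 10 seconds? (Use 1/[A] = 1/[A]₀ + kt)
0.3683 M

1/[A] = 1/[A]₀ + k·t = 1/0.66 + (0.12)·(10) = 1.5152 + 1.2000 = 2.7152
[A] = 1/2.7152 = 0.3683 M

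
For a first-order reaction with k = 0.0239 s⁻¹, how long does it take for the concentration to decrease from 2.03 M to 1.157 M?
23.52 s

From ln[A] = ln[A]₀ - k·t: t = ln([A]₀/[A])/k = ln(2.03/1.157)/0.0239 = ln(1.7545)/0.0239 = 0.5622/0.0239 = 23.52 s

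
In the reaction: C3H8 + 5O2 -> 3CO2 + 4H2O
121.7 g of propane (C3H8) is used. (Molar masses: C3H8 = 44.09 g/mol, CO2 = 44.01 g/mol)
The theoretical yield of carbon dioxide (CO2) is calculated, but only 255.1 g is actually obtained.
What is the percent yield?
Moles of C3H8 = 121.7 g ÷ 44.09 g/mol = 2.76026 mol
Mole ratio: 3 mol CO2 / 1 mol C3H8
Moles of CO2 = 2.76026 × (3/1) = 8.28079 mol
Theoretical yield = 8.28079 mol × 44.01 g/mol = 364.44 g
Actual yield = 255.1 g
Percent yield = (255.1 / 364.44) × 100% = 70.0%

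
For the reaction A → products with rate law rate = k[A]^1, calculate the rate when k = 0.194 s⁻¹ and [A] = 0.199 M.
0.03861 M/s

rate = k·[A]^1 = 0.194·(0.199)^1 = 0.194·0.199 = 0.03861 M/s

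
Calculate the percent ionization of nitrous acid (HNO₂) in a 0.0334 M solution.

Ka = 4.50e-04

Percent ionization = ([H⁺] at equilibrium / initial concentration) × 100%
Percent ionization = 11%

Let x = [H⁺]. Ka = x²/(C - x) ⇒ x² + (4.50e-04)x - (4.50e-04)(0.0334) = 0. x = 3.6584e-03. Percent = (3.6584e-03/0.0334) × 100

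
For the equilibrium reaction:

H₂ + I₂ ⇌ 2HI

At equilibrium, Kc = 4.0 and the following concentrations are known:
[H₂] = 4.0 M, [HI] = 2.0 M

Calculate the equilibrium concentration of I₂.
[I₂] = 0.2500 M

Kc = ([HI]^2) / ([H₂] × [I₂]) = 4.0
[I₂]^1 = (product terms)/(Kc · other reactant terms) = 4 / (4.0 · 4) = 0.25
[I₂] = 0.2500 M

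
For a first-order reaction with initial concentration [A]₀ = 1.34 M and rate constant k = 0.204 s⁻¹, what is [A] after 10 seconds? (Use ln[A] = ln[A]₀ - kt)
0.1742 M

ln[A] = ln[A]₀ - k·t = ln(1.34) - (0.204)·(10) = 0.2927 - 2.0400 = -1.7473
[A] = e^(-1.7473) = 0.1742 M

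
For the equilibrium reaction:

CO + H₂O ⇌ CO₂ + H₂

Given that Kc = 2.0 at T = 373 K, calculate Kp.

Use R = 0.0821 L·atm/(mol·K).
K_p = 2.0000

Δn = (moles gaseous products) − (moles gaseous reactants) = 0
T = 373 K; RT = 0.0821 × 373 = 30.6233
Kp = Kc·(RT)^Δn = 2.0 × (30.6233)^0 = 2.0 × 1 = 2.0000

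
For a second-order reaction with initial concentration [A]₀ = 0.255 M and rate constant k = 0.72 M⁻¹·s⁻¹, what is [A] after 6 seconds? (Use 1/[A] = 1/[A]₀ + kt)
0.1213 M

1/[A] = 1/[A]₀ + k·t = 1/0.255 + (0.72)·(6) = 3.9216 + 4.3200 = 8.2416
[A] = 1/8.2416 = 0.1213 M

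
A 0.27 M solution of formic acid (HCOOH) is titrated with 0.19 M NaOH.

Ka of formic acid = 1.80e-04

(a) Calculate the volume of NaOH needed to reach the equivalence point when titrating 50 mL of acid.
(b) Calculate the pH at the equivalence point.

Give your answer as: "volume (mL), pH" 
V = 71.1 mL, pH = 8.40

(a) At equivalence: moles acid = moles base.
moles acid = 0.27 × 0.05 = 0.0135 mol; V_NaOH = 0.0135/0.19 = 0.07105 L = 71.1 mL.
(b) At equivalence, all acid → conjugate base A⁻ at [A⁻] = 0.0135/0.1211 = 0.1115 M.
Kb = Kw/Ka = 1.0e-14/1.80e-04 = 5.556e-11; [OH⁻] = √(Kb·[A⁻]) = 2.489e-06; pOH = 5.60; pH = 14 − pOH = 8.40.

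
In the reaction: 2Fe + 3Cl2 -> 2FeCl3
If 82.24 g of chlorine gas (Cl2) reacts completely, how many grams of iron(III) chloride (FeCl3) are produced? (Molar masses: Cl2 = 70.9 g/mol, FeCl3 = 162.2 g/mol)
Moles of Cl2 = 82.24 g ÷ 70.9 g/mol = 1.15994 mol
Mole ratio: 2 mol FeCl3 / 3 mol Cl2
Moles of FeCl3 = 1.15994 × (2/3) = 0.773296 mol
Mass of FeCl3 = 0.773296 mol × 162.2 g/mol = 125.4 g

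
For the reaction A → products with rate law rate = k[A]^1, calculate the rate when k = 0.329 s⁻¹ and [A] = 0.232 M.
0.07633 M/s

rate = k·[A]^1 = 0.329·(0.232)^1 = 0.329·0.232 = 0.07633 M/s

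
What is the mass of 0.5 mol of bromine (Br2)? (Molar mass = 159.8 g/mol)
Mass = 0.5 mol × 159.8 g/mol = 79.9 g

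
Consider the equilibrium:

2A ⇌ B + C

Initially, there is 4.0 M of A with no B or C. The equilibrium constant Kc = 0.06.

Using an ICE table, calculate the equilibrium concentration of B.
[B] = 0.658 M

ICE: [A] = 4.0 − 2x, [B] = [C] = x.
Kc = x²/(4.0 − 2x)² = 0.06 ⇒ √Kc = x/(4.0 − 2x).
x = √0.06·4.0/(1 + 2√0.06) = 0.24495·4.0/1.4899 = 0.65763.
[B] = x = 0.658 M.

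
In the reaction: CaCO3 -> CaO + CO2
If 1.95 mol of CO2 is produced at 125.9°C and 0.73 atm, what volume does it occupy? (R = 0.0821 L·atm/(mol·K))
T = 125.9°C + 273.15 = 399.05 K
V = nRT/P = (1.95 × 0.0821 × 399.05) / 0.73
V = 87.51 L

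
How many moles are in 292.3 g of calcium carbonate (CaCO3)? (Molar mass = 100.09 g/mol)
Moles = 292.3 g ÷ 100.09 g/mol = 2.92 mol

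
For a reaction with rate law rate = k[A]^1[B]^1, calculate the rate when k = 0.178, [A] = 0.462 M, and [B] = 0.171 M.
0.01406 M/s

rate = k·[A]^1·[B]^1 = 0.178·(0.462)^1·(0.171)^1 = 0.178·0.462·0.171 = 0.01406 M/s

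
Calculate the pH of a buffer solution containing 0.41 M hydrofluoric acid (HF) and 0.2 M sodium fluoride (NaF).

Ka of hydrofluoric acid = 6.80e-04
pH = 2.86

pKa = -log(6.80e-04) = 3.17. pH = pKa + log([A⁻]/[HA]) = 3.17 + log(0.2/0.41)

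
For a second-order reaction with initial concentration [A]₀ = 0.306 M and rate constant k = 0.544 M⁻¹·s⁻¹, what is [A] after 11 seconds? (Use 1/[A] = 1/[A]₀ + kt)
0.1081 M

1/[A] = 1/[A]₀ + k·t = 1/0.306 + (0.544)·(11) = 3.2680 + 5.9840 = 9.2520
[A] = 1/9.2520 = 0.1081 M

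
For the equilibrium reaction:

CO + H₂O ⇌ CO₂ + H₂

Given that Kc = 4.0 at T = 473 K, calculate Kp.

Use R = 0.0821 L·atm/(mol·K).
K_p = 4.0000

Δn = (moles gaseous products) − (moles gaseous reactants) = 0
T = 473 K; RT = 0.0821 × 473 = 38.8333
Kp = Kc·(RT)^Δn = 4.0 × (38.8333)^0 = 4.0 × 1 = 4.0000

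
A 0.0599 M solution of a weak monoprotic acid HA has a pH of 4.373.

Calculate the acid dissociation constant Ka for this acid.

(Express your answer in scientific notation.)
K_a = 3.00e-08

[H⁺] = 10^(−pH) = 10^(−4.373) = 4.236e-05 M. For HA ⇌ H⁺ + A⁻, Ka = x²/(C − x) = (4.236e-05)²/(0.0599 − 4.236e-05) = 3.00e-08.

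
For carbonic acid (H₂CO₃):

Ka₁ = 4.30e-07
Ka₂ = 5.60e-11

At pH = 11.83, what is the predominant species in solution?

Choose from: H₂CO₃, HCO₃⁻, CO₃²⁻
CO₃²⁻

pKa1 = 6.37, pKa2 = 10.25. Each pKa is the crossover between adjacent species; pH = 11.83 lies in the region where CO₃²⁻ predominates.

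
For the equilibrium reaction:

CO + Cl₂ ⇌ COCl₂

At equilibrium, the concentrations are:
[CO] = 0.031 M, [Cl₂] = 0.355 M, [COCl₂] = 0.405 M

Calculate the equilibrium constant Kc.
K_c = 36.8015

Kc = ([COCl₂]) / ([CO] × [Cl₂])
   = ((0.405)) / ((0.031)·(0.355))
   = 0.405 / 0.011005 = 36.8015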